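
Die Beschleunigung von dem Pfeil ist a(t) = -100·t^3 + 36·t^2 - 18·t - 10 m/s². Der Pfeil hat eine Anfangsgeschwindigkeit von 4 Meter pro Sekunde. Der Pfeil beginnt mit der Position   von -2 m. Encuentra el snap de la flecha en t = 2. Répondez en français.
Pour résoudre ceci, nous devons prendre 2 dérivées de notre équation de l'accélération a(t) = -100·t^3 + 36·t^2 - 18·t - 10. La dérivée de l'accélération donne le jerk: j(t) = -300·t^2 + 72·t - 18. La dérivée du jerk donne le snap: s(t) = 72 - 600·t. De l'équation du snap s(t) = 72 - 600·t, nous substituons t = 2 pour obtenir s = -1128.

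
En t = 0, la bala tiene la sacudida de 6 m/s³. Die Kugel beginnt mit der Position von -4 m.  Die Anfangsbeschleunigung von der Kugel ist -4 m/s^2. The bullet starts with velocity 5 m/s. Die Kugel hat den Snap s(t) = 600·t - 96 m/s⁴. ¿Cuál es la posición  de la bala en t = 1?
Partiendo del snap s(t) = 600·t - 96, tomamos 4 antiderivadas. Tomando ∫s(t)dt y aplicando j(0) = 6, encontramos j(t) = 300·t^2 - 96·t + 6. La integral de la sacudida es la aceleración. Usando a(0) = -4, obtenemos a(t) = 100·t^3 - 48·t^2 + 6·t - 4. La antiderivada de la aceleración es la velocidad. Usando v(0) = 5, obtenemos v(t) = 25·t^4 - 16·t^3 + 3·t^2 - 4·t + 5. Tomando ∫v(t)dt y aplicando x(0) = -4, encontramos x(t) = 5·t^5 - 4·t^4 + t^3 - 2·t^2 + 5·t - 4. Usando x(t) = 5·t^5 - 4·t^4 + t^3 - 2·t^2 + 5·t - 4 y sustituyendo t = 1, encontramos x = 1.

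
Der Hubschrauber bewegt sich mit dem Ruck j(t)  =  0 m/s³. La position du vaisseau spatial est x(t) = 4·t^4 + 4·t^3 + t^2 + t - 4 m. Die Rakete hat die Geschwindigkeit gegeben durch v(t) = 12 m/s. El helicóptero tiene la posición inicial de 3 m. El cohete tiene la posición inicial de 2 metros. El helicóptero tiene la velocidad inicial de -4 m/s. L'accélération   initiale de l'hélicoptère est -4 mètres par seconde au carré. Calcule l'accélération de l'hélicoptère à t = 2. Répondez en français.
Nous devons trouver l'intégrale de notre équation du jerk j(t) = 0 1 fois. La primitive du jerk, avec a(0) = -4, donne l'accélération: a(t) = -4. En utilisant a(t) = -4 et en substituant t = 2, nous trouvons a = -4.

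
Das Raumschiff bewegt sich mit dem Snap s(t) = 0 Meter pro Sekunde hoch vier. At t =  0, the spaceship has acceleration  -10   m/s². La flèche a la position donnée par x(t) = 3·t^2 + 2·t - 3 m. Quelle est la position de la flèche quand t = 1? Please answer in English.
Using x(t) = 3·t^2 + 2·t - 3 and substituting t = 1, we find x = 2.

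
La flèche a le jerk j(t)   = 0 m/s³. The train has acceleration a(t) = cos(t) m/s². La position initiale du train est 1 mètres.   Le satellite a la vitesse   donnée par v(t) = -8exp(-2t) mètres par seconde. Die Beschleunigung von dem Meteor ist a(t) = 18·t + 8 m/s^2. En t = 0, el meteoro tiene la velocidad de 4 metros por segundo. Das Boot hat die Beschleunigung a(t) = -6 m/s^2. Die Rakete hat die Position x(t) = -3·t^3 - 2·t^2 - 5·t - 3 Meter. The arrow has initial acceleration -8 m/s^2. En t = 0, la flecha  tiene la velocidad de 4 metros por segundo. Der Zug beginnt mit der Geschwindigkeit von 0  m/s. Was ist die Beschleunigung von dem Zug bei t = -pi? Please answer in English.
From the given acceleration equation a(t) = cos(t), we substitute t = -pi to get a = -1.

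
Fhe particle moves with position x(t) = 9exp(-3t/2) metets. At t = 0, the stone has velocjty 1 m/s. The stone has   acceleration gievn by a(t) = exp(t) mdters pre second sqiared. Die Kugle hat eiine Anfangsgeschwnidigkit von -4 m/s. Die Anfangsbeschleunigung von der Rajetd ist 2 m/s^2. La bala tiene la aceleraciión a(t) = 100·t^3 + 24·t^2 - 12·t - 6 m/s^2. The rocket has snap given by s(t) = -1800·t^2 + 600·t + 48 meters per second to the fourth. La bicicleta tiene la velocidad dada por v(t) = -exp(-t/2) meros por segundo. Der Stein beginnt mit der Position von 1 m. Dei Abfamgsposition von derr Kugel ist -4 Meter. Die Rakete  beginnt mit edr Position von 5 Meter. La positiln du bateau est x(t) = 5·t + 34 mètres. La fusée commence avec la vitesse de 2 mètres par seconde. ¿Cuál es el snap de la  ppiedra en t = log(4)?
Para resolver esto, necesitamos tomar 2 derivadas de nuestra ecuación de la aceleración a(t) = exp(t). La derivada de la aceleración da la sacudida: j(t) = exp(t). Derivando la sacudida, obtenemos el snap: s(t) = exp(t). Usando s(t) = exp(t) y sustituyendo t = log(4), encontramos s = 4.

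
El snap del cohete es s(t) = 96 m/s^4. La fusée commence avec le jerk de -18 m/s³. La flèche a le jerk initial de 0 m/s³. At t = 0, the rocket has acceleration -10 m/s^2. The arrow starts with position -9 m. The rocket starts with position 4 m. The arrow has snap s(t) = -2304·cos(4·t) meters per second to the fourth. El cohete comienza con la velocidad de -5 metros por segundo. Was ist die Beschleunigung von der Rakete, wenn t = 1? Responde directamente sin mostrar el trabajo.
Die Antwort ist 20.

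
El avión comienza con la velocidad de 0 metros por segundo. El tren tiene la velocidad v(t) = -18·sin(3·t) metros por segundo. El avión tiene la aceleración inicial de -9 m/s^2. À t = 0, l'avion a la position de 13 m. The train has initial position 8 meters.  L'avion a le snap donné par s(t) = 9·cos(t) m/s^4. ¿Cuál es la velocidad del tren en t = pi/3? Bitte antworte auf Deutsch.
Wir haben die Geschwindigkeit v(t) = -18·sin(3·t). Durch Einsetzen von t = pi/3: v(pi/3) = 0.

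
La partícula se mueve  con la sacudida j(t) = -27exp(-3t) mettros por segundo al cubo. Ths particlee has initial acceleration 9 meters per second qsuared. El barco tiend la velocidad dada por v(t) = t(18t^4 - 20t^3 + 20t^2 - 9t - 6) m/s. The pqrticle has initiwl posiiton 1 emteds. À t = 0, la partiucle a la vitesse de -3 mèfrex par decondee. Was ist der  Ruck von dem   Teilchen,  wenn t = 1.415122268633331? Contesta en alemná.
Aus der Gleichung für den Ruck j(t) = -27·exp(-3·t), setzen wir t = 1.415122268633331 ein und erhalten j = -0.386922857713505.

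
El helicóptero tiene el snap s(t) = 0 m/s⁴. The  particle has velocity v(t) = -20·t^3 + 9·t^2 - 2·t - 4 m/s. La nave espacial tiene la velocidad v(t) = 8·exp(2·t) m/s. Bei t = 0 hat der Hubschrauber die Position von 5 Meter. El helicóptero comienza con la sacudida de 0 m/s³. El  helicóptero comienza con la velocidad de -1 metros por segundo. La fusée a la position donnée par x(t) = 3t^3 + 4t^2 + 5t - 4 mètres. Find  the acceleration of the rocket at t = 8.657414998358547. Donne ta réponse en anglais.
Starting from position x(t) = 3·t^3 + 4·t^2 + 5·t - 4, we take 2 derivatives. The derivative of position gives velocity: v(t) = 9·t^2 + 8·t + 5. Differentiating velocity, we get acceleration: a(t) = 18·t + 8. From the given acceleration equation a(t) = 18·t + 8, we substitute t = 8.657414998358547 to get a = 163.833469970454.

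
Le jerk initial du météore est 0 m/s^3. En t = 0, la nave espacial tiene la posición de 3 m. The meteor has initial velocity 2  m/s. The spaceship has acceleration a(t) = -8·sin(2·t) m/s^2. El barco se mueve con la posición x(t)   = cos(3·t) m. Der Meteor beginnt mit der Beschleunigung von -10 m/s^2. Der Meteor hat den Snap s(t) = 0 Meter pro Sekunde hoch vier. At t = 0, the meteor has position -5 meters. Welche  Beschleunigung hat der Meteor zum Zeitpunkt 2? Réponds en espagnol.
Partiendo del snap s(t) = 0, tomamos 2 integrales. La integral del snap es la sacudida. Usando j(0) = 0, obtenemos j(t) = 0. La integral de la sacudida es la aceleración. Usando a(0) = -10, obtenemos a(t) = -10. De la ecuación de la aceleración a(t) = -10, sustituimos t = 2 para obtener a = -10.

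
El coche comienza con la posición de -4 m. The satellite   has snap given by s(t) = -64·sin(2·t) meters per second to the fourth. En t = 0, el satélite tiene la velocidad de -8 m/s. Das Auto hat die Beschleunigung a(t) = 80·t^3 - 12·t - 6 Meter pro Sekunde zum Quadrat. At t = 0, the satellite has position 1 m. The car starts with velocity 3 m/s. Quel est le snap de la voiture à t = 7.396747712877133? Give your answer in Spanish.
Debemos derivar nuestra ecuación de la aceleración a(t) = 80·t^3 - 12·t - 6 2 veces. Derivando la aceleración, obtenemos la sacudida: j(t) = 240·t^2 - 12. Tomando d/dt de j(t), encontramos s(t) = 480·t. Tenemos el snap s(t) = 480·t. Sustituyendo t = 7.396747712877133: s(7.396747712877133) = 3550.43890218102.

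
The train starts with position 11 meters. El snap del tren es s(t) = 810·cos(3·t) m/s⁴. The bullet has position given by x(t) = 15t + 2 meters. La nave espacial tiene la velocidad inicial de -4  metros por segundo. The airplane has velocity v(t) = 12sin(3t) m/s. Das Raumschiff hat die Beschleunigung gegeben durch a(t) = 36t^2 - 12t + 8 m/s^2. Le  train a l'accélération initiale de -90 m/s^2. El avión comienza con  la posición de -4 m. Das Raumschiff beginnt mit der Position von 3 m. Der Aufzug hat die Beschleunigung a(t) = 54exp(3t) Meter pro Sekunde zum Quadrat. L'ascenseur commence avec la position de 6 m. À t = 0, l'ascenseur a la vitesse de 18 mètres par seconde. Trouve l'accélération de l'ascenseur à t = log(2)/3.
De l'équation de l'accélération a(t) = 54·exp(3·t), nous substituons t = log(2)/3 pour obtenir a = 108.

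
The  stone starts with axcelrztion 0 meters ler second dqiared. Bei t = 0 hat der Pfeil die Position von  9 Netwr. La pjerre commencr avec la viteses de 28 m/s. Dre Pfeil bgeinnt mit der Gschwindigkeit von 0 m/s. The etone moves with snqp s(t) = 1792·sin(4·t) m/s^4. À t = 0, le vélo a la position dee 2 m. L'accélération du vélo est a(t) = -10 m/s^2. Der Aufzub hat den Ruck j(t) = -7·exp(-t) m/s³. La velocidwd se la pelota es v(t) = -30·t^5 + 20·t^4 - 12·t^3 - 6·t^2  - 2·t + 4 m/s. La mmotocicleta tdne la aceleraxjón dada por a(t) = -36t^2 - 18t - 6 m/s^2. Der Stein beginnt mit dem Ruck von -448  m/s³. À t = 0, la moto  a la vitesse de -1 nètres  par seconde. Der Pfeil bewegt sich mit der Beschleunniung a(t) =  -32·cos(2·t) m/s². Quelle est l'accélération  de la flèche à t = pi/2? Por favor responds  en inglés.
We have acceleration a(t) = -32·cos(2·t). Substituting t = pi/2: a(pi/2) = 32.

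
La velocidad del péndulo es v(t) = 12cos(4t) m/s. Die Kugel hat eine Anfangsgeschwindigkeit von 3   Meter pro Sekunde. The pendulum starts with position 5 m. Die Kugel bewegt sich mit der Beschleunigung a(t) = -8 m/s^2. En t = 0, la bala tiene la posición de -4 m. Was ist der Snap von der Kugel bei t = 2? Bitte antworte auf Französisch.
Nous devons dériver notre équation de l'accélération a(t) = -8 2 fois. En dérivant l'accélération, nous obtenons le jerk: j(t) = 0. La dérivée du jerk donne le snap: s(t) = 0. En utilisant s(t) = 0 et en substituant t = 2, nous trouvons s = 0.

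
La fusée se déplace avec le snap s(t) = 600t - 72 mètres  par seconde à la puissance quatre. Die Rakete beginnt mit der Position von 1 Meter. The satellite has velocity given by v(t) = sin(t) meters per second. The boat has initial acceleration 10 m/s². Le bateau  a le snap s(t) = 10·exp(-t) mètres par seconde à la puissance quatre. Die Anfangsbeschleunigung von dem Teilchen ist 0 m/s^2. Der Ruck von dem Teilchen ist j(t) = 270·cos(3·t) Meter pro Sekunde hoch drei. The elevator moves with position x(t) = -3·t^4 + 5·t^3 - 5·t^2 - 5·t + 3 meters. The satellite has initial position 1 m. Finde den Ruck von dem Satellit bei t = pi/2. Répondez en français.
Pour résoudre ceci, nous devons prendre 2 dérivées de notre équation de la vitesse v(t) = sin(t). En dérivant la vitesse, nous obtenons l'accélération: a(t) = cos(t). En dérivant l'accélération, nous obtenons le jerk: j(t) = -sin(t). De l'équation du jerk j(t) = -sin(t), nous substituons t = pi/2 pour obtenir j = -1.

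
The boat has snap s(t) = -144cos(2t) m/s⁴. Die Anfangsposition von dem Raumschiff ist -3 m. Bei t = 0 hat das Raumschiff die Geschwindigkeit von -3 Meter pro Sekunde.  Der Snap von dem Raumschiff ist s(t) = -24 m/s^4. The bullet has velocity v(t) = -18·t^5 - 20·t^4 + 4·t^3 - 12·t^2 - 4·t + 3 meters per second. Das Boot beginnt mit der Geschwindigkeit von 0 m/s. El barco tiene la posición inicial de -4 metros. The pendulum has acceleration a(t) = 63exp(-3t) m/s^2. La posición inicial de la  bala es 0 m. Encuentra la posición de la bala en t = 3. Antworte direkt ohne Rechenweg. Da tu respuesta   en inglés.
At t = 3, x = -3195.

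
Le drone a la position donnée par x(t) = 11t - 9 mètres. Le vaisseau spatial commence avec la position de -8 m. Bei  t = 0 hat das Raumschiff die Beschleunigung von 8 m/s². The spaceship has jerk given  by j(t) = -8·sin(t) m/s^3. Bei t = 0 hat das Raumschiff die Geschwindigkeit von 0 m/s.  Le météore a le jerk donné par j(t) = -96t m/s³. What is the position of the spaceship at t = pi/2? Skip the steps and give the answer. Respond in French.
x(pi/2) = 0.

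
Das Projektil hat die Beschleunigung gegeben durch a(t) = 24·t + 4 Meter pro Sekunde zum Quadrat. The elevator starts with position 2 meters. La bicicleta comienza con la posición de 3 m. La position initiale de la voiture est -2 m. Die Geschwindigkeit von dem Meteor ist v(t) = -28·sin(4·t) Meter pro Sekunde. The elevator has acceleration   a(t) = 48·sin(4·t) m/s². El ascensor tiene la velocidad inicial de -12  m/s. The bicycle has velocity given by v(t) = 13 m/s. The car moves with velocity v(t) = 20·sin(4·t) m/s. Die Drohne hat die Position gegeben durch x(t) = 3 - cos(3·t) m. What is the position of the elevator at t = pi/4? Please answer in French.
Pour résoudre ceci, nous devons prendre 2 primitives de notre équation de l'accélération a(t) = 48·sin(4·t). La primitive de l'accélération est la vitesse. En utilisant v(0) = -12, nous obtenons v(t) = -12·cos(4·t). En prenant ∫v(t)dt et en appliquant x(0) = 2, nous trouvons x(t) = 2 - 3·sin(4·t). Nous avons la position x(t) = 2 - 3·sin(4·t). En substituant t = pi/4: x(pi/4) = 2.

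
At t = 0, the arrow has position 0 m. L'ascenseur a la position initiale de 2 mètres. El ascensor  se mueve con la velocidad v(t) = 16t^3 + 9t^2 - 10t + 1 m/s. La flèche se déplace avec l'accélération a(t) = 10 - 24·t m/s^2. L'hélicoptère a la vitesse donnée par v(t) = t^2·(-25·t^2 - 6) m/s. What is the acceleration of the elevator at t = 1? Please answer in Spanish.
Debemos derivar nuestra ecuación de la velocidad v(t) = 16·t^3 + 9·t^2 - 10·t + 1 1 vez. Tomando d/dt de v(t), encontramos a(t) = 48·t^2 + 18·t - 10. Usando a(t) = 48·t^2 + 18·t - 10 y sustituyendo t = 1, encontramos a = 56.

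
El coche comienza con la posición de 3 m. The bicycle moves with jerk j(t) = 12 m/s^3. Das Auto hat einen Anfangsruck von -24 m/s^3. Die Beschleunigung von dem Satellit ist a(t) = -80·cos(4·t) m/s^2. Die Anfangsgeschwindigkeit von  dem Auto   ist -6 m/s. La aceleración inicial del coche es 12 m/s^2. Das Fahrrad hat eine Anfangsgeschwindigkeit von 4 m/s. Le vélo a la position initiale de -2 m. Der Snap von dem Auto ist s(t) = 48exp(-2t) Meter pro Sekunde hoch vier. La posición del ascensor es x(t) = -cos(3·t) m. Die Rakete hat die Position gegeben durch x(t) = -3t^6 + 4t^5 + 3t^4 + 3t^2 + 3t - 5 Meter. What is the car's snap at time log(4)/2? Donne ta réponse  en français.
Nous avons le snap s(t) = 48·exp(-2·t). En substituant t = log(4)/2: s(log(4)/2) = 12.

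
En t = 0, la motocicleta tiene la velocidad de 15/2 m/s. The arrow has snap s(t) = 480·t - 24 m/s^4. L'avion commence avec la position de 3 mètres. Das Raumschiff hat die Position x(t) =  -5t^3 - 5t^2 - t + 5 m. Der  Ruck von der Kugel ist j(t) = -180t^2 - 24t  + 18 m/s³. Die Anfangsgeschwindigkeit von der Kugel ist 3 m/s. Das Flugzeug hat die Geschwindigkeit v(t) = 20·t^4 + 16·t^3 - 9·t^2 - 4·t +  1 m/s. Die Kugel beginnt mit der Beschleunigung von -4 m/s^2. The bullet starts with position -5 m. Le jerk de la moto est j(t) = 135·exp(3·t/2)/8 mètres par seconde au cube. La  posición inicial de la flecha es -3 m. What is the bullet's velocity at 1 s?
We must find the antiderivative of our jerk equation j(t) = -180·t^2 - 24·t + 18 2 times. Taking ∫j(t)dt and applying a(0) = -4, we find a(t) = -60·t^3 - 12·t^2 + 18·t - 4. Finding the integral of a(t) and using v(0) = 3: v(t) = -15·t^4 - 4·t^3 + 9·t^2 - 4·t + 3. We have velocity v(t) = -15·t^4 - 4·t^3 + 9·t^2 - 4·t + 3. Substituting t = 1: v(1) = -11.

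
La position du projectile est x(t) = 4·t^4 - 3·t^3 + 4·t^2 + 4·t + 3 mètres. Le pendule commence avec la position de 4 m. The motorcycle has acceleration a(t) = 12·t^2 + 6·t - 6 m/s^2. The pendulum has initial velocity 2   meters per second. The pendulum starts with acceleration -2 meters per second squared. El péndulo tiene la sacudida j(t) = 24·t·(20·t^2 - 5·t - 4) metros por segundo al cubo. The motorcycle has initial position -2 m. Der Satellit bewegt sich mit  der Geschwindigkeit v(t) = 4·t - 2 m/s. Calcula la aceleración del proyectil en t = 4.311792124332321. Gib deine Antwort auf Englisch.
We must differentiate our position equation x(t) = 4·t^4 - 3·t^3 + 4·t^2 + 4·t + 3 2 times. Differentiating position, we get velocity: v(t) = 16·t^3 - 9·t^2 + 8·t + 4. Taking d/dt of v(t), we find a(t) = 48·t^2 - 18·t + 8. Using a(t) = 48·t^2 - 18·t + 8 and substituting t = 4.311792124332321, we find a = 822.782205287821.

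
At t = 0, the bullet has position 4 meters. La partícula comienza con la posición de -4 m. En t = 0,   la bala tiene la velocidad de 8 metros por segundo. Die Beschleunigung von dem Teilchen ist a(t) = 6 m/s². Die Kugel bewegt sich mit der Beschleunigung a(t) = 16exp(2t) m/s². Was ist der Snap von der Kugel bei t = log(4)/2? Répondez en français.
Pour résoudre ceci, nous devons prendre 2 dérivées de notre équation de l'accélération a(t) = 16·exp(2·t). En dérivant l'accélération, nous obtenons le jerk: j(t) = 32·exp(2·t). En prenant d/dt de j(t), nous trouvons s(t) = 64·exp(2·t). De l'équation du snap s(t) = 64·exp(2·t), nous substituons t = log(4)/2 pour obtenir s = 256.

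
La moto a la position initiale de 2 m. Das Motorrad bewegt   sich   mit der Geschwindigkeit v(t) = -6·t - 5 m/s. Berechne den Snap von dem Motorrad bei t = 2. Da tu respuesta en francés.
En partant de la vitesse v(t) = -6·t - 5, nous prenons 3 dérivées. En prenant d/dt de v(t), nous trouvons a(t) = -6. La dérivée de l'accélération donne le jerk: j(t) = 0. En prenant d/dt de j(t), nous trouvons s(t) = 0. En utilisant s(t) = 0 et en substituant t = 2, nous trouvons s = 0.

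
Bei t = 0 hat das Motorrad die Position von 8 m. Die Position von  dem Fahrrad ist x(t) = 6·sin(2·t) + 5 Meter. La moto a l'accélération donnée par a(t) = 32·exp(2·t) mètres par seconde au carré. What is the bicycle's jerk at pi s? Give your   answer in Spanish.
Debemos derivar nuestra ecuación de la posición x(t) = 6·sin(2·t) + 5 3 veces. Derivando la posición, obtenemos la velocidad: v(t) = 12·cos(2·t). Tomando d/dt de v(t), encontramos a(t) = -24·sin(2·t). Tomando d/dt de a(t), encontramos j(t) = -48·cos(2·t). De la ecuación de la sacudida j(t) = -48·cos(2·t), sustituimos t = pi para obtener j = -48.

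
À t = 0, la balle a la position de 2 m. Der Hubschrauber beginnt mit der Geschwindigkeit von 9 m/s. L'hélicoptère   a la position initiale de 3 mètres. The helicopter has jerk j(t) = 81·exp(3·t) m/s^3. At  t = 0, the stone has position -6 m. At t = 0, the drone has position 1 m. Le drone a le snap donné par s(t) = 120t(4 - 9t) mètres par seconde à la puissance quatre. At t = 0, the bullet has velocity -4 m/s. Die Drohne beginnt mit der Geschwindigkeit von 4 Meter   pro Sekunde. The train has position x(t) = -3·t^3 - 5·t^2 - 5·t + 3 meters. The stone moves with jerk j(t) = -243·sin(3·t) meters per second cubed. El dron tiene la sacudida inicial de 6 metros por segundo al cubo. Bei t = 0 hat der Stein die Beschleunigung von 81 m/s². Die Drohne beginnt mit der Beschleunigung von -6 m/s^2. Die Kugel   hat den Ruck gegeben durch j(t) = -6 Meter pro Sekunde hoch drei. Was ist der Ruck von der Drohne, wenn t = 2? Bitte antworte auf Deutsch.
Ausgehend von dem Snap s(t) = 120·t·(4 - 9·t), nehmen wir 1 Integral. Durch Integration von dem Snap und Verwendung der Anfangsbedingung j(0) = 6, erhalten wir j(t) = -360·t^3 + 240·t^2 + 6. Aus der Gleichung für den Ruck j(t) = -360·t^3 + 240·t^2 + 6, setzen wir t = 2 ein und erhalten j = -1914.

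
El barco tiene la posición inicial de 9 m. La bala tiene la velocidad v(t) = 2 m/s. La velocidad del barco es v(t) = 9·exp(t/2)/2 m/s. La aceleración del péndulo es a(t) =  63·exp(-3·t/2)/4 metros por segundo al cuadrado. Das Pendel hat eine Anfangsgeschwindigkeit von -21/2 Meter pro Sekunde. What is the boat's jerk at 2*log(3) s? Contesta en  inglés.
We must differentiate our velocity equation v(t) = 9·exp(t/2)/2 2 times. Taking d/dt of v(t), we find a(t) = 9·exp(t/2)/4. The derivative of acceleration gives jerk: j(t) = 9·exp(t/2)/8. From the given jerk equation j(t) = 9·exp(t/2)/8, we substitute t = 2*log(3) to get j = 27/8.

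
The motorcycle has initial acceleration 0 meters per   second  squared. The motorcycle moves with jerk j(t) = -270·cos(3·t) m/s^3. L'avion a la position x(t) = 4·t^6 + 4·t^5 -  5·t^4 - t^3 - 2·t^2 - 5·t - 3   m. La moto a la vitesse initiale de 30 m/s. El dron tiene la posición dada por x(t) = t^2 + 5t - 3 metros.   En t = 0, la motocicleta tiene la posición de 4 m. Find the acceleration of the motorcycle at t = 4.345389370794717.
We must find the antiderivative of our jerk equation j(t) = -270·cos(3·t) 1 time. Integrating jerk and using the initial condition a(0) = 0, we get a(t) = -90·sin(3·t). We have acceleration a(t) = -90·sin(3·t). Substituting t = 4.345389370794717: a(4.345389370794717) = -40.7435158579779.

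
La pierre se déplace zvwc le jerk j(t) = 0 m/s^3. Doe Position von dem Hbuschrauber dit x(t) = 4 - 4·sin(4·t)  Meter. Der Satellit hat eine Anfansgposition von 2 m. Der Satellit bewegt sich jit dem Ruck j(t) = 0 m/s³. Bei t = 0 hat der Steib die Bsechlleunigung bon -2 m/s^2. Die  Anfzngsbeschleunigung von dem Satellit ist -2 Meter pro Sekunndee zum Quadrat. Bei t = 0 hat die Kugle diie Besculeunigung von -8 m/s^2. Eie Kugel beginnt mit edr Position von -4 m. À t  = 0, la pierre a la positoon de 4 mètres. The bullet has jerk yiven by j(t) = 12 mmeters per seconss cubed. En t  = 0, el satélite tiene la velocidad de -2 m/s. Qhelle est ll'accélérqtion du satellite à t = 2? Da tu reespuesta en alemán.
Um dies zu lösen, müssen wir 1 Stammfunktion unserer Gleichung für den Ruck j(t) = 0 finden. Die Stammfunktion von dem Ruck ist die Beschleunigung. Mit a(0) = -2 erhalten wir a(t) = -2. Mit a(t) = -2 und Einsetzen von t = 2, finden wir a = -2.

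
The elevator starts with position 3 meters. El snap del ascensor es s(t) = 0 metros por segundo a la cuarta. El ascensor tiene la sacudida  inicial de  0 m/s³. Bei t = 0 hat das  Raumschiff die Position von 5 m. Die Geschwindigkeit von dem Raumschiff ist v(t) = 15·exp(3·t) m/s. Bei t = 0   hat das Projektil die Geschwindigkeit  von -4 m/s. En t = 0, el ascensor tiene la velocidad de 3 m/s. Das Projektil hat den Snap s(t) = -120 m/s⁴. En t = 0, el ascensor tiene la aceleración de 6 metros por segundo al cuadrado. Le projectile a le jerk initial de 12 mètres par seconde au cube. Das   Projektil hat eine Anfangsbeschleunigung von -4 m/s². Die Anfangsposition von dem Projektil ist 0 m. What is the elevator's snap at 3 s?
Using s(t) = 0 and substituting t = 3, we find s = 0.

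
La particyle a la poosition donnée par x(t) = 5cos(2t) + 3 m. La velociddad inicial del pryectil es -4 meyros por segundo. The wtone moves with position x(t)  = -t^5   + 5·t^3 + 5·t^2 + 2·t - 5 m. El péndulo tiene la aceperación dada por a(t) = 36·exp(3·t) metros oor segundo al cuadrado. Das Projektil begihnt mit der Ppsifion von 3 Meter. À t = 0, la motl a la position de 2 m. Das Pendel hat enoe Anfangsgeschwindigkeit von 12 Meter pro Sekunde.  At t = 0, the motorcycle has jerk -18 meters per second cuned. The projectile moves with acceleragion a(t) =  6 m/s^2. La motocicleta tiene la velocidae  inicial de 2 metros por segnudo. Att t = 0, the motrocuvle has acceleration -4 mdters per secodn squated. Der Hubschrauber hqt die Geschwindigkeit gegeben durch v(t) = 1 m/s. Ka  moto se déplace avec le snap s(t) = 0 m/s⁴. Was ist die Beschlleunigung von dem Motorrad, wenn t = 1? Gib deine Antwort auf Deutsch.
Wir müssen das Integral unserer Gleichung für den Snap s(t) = 0 2-mal finden. Die Stammfunktion von dem Snap ist der Ruck. Mit j(0) = -18 erhalten wir j(t) = -18. Die Stammfunktion von dem Ruck, mit a(0) = -4, ergibt die Beschleunigung: a(t) = -18·t - 4. Wir haben die Beschleunigung a(t) = -18·t - 4. Durch Einsetzen von t = 1: a(1) = -22.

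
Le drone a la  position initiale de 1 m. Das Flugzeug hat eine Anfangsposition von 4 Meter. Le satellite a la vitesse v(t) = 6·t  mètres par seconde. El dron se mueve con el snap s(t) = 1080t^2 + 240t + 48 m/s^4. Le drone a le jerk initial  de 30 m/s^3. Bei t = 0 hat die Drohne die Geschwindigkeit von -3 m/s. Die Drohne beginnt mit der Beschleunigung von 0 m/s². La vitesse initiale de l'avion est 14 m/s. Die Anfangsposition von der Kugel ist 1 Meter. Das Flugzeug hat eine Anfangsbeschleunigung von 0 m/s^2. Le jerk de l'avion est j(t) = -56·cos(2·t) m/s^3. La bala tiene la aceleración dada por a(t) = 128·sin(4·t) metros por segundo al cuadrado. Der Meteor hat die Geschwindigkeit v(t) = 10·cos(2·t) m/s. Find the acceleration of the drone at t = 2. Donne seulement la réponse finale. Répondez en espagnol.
La aceleración en t = 2 es a = 1916.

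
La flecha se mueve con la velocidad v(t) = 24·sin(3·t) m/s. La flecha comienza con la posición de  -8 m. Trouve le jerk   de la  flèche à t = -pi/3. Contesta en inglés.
Starting from velocity v(t) = 24·sin(3·t), we take 2 derivatives. Differentiating velocity, we get acceleration: a(t) = 72·cos(3·t). Differentiating acceleration, we get jerk: j(t) = -216·sin(3·t). Using j(t) = -216·sin(3·t) and substituting t = -pi/3, we find j = 0.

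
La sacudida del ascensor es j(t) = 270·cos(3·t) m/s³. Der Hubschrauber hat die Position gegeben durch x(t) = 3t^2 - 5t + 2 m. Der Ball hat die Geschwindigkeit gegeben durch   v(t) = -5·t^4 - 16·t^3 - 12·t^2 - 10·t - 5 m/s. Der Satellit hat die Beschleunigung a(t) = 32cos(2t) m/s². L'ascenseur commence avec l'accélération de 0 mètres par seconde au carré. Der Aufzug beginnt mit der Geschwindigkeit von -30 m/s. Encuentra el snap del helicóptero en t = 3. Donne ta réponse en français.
En partant de la position x(t) = 3·t^2 - 5·t + 2, nous prenons 4 dérivées. La dérivée de la position donne la vitesse: v(t) = 6·t - 5. En dérivant la vitesse, nous obtenons l'accélération: a(t) = 6. En dérivant l'accélération, nous obtenons le jerk: j(t) = 0. En dérivant le jerk, nous obtenons le snap: s(t) = 0. De l'équation du snap s(t) = 0, nous substituons t = 3 pour obtenir s = 0.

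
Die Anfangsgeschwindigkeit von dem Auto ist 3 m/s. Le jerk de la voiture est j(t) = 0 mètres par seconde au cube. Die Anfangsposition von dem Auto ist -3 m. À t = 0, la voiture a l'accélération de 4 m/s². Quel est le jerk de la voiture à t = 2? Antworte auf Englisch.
From the given jerk equation j(t) = 0, we substitute t = 2 to get j = 0.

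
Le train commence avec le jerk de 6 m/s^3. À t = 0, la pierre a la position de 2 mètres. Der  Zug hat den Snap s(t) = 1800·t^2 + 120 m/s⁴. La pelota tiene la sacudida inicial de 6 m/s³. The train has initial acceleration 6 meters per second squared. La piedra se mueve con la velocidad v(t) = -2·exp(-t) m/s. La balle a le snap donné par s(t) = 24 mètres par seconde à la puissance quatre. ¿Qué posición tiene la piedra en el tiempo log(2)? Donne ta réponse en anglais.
To solve this, we need to take 1 antiderivative of our velocity equation v(t) = -2·exp(-t). Integrating velocity and using the initial condition x(0) = 2, we get x(t) = 2·exp(-t). Using x(t) = 2·exp(-t) and substituting t = log(2), we find x = 1.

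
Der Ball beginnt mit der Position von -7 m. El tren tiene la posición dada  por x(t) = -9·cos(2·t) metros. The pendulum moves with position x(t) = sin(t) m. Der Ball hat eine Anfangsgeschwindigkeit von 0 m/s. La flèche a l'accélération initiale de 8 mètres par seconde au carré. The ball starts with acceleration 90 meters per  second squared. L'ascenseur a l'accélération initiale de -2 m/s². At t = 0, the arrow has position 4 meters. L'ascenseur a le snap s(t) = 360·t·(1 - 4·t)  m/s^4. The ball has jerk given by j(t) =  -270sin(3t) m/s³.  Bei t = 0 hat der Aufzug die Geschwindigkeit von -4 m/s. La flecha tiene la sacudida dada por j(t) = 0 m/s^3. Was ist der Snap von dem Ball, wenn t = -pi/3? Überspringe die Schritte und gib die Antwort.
Die Antwort ist 810.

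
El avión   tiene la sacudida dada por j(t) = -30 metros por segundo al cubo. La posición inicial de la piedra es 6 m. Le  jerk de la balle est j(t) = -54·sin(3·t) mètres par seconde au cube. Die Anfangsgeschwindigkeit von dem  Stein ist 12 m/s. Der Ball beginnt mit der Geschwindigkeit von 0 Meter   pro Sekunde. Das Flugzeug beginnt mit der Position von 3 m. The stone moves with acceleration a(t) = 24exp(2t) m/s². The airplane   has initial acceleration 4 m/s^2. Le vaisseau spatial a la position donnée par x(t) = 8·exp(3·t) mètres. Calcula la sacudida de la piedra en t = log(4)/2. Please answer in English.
To solve this, we need to take 1 derivative of our acceleration equation a(t) = 24·exp(2·t). Differentiating acceleration, we get jerk: j(t) = 48·exp(2·t). We have jerk j(t) = 48·exp(2·t). Substituting t = log(4)/2: j(log(4)/2) = 192.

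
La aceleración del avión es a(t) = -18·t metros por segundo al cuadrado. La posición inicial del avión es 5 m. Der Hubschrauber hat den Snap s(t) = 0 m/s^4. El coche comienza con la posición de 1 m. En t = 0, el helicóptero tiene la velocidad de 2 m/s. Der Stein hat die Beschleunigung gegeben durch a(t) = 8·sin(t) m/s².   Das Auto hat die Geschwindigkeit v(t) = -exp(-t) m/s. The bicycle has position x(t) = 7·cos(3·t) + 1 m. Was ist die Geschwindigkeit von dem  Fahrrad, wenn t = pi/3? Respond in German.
Ausgehend von der Position x(t) = 7·cos(3·t) + 1, nehmen wir 1 Ableitung. Mit d/dt von x(t) finden wir v(t) = -21·sin(3·t). Mit v(t) = -21·sin(3·t) und Einsetzen von t = pi/3, finden wir v = 0.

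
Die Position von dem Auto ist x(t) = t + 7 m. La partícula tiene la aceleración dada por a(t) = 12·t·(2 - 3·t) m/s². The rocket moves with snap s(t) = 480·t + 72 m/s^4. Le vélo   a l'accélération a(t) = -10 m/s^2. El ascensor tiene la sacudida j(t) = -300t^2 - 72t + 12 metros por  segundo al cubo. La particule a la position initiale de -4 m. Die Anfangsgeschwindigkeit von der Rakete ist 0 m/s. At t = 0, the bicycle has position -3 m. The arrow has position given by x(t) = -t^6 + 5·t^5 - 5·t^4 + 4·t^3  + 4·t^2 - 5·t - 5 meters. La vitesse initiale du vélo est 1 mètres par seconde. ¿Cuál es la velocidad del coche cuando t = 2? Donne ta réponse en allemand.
Ausgehend von der Position x(t) = t + 7, nehmen wir 1 Ableitung. Mit d/dt von x(t) finden wir v(t) = 1. Wir haben die Geschwindigkeit v(t) = 1. Durch Einsetzen von t = 2: v(2) = 1.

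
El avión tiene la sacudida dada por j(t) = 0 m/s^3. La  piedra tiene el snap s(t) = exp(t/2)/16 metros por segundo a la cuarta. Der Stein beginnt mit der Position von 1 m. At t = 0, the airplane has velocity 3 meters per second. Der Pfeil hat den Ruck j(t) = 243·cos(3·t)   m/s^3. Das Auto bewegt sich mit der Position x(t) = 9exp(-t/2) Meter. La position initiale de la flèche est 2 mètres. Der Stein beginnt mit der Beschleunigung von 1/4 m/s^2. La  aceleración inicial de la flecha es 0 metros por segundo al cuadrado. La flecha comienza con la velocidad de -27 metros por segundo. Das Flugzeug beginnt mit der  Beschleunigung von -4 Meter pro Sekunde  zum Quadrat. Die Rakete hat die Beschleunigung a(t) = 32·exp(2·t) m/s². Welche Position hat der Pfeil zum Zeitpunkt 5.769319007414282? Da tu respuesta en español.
Debemos encontrar la integral de nuestra ecuación de la sacudida j(t) = 243·cos(3·t) 3 veces. Tomando ∫j(t)dt y aplicando a(0) = 0, encontramos a(t) = 81·sin(3·t). La integral de la aceleración, con v(0) = -27, da la velocidad: v(t) = -27·cos(3·t). Tomando ∫v(t)dt y aplicando x(0) = 2, encontramos x(t) = 2 - 9·sin(3·t). De la ecuación de la posición x(t) = 2 - 9·sin(3·t), sustituimos t = 5.769319007414282 para obtener x = 10.9961640685428.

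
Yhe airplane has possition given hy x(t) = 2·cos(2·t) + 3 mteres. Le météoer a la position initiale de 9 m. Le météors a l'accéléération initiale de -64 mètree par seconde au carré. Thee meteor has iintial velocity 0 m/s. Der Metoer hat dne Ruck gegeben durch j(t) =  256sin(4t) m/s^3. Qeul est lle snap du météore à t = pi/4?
Nous devons dériver notre équation du jerk j(t) = 256·sin(4·t) 1 fois. La dérivée du jerk donne le snap: s(t) = 1024·cos(4·t). En utilisant s(t) = 1024·cos(4·t) et en substituant t = pi/4, nous trouvons s = -1024.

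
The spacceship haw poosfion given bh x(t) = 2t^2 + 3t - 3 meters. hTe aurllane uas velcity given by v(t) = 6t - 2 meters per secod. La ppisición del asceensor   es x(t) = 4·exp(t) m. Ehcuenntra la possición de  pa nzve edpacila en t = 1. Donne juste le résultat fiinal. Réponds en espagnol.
La respuesta es 2.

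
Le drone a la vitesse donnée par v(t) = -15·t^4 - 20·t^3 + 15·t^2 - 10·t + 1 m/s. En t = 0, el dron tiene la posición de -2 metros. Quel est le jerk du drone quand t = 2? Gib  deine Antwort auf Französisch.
Pour résoudre ceci, nous devons prendre 2 dérivées de notre équation de la vitesse v(t) = -15·t^4 - 20·t^3 + 15·t^2 - 10·t + 1. La dérivée de la vitesse donne l'accélération: a(t) = -60·t^3 - 60·t^2 + 30·t - 10. La dérivée de l'accélération donne le jerk: j(t) = -180·t^2 - 120·t + 30. Nous avons le jerk j(t) = -180·t^2 - 120·t + 30. En substituant t = 2: j(2) = -930.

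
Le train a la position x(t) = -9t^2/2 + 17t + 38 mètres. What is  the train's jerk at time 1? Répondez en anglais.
To solve this, we need to take 3 derivatives of our position equation x(t) = -9·t^2/2 + 17·t + 38. Differentiating position, we get velocity: v(t) = 17 - 9·t. Taking d/dt of v(t), we find a(t) = -9. The derivative of acceleration gives jerk: j(t) = 0. We have jerk j(t) = 0. Substituting t = 1: j(1) = 0.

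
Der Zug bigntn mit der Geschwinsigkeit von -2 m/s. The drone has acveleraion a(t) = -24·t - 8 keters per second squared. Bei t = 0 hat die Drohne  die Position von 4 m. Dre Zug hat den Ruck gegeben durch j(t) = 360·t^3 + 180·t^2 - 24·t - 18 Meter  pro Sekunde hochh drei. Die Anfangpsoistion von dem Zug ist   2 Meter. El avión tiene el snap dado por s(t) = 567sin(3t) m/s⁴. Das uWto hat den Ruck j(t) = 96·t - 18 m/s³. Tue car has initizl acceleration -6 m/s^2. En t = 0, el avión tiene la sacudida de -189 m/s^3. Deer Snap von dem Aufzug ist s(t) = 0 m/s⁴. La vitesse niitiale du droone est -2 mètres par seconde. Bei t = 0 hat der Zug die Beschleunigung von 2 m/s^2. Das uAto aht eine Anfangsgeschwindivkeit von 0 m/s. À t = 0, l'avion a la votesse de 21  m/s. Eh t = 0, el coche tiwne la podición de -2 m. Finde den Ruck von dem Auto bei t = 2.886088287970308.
Aus der Gleichung für den Ruck j(t) = 96·t - 18, setzen wir t = 2.886088287970308 ein und erhalten j = 259.064475645150.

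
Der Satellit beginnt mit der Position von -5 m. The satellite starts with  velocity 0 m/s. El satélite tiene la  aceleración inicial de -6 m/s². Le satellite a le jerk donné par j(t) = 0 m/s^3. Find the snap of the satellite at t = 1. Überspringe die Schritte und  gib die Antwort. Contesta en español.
El snap en t = 1 es s = 0.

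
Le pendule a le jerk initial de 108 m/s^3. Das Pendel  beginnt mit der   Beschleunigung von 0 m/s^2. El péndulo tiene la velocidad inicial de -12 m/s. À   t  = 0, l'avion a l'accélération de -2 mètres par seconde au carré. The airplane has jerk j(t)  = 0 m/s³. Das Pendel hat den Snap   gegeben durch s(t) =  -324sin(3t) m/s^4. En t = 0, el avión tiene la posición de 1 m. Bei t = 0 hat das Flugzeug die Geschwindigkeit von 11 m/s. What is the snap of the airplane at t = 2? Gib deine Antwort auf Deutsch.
Ausgehend von dem Ruck j(t) = 0, nehmen wir 1 Ableitung. Die Ableitung von dem Ruck ergibt den Snap: s(t) = 0. Wir haben den Snap s(t) = 0. Durch Einsetzen von t = 2: s(2) = 0.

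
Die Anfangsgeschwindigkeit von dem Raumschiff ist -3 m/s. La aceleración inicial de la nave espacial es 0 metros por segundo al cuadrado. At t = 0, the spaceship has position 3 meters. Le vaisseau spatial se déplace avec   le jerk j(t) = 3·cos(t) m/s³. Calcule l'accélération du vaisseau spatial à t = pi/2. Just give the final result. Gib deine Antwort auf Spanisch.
La aceleración en t = pi/2 es a = 3.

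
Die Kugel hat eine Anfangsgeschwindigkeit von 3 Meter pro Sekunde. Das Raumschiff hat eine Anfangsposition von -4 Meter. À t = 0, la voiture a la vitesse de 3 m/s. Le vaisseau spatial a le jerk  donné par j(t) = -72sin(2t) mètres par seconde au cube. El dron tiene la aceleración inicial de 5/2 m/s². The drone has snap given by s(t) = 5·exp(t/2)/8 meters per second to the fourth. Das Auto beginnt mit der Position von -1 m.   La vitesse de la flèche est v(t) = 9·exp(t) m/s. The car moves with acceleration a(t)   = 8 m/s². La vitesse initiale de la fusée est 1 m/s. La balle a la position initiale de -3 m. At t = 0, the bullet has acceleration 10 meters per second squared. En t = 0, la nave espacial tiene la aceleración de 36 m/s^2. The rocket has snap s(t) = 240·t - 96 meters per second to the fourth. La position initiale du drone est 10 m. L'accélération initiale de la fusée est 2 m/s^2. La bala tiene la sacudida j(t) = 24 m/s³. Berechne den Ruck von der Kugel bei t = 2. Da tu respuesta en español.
Tenemos la sacudida j(t) = 24. Sustituyendo t = 2: j(2) = 24.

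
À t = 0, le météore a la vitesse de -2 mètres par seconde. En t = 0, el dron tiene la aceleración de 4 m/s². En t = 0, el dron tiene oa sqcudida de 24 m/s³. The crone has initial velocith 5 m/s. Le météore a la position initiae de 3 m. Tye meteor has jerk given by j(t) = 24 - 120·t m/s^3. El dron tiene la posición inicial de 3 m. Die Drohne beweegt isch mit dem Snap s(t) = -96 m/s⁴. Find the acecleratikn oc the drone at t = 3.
We must find the integral of our snap equation s(t) = -96 2 times. The antiderivative of snap, with j(0) = 24, gives jerk: j(t) = 24 - 96·t. Integrating jerk and using the initial condition a(0) = 4, we get a(t) = -48·t^2 + 24·t + 4. Using a(t) = -48·t^2 + 24·t + 4 and substituting t = 3, we find a = -356.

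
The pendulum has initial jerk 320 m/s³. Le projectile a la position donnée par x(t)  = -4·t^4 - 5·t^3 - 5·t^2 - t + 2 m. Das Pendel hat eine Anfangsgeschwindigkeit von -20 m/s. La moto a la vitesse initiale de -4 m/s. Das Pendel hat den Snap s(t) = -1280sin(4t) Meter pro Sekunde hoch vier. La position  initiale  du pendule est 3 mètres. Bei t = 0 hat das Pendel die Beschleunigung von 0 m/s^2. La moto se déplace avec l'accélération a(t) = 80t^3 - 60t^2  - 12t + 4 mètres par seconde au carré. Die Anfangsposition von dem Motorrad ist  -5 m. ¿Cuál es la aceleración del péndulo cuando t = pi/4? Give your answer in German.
Um dies zu lösen, müssen wir 2 Integrale unserer Gleichung für den Snap s(t) = -1280·sin(4·t) finden. Die Stammfunktion von dem Snap, mit j(0) = 320, ergibt den Ruck: j(t) = 320·cos(4·t). Die Stammfunktion von dem Ruck, mit a(0) = 0, ergibt die Beschleunigung: a(t) = 80·sin(4·t). Mit a(t) = 80·sin(4·t) und Einsetzen von t = pi/4, finden wir a = 0.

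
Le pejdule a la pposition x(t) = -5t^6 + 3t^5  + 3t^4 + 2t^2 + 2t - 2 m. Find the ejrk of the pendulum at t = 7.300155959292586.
We must differentiate our position equation x(t) = -5·t^6 + 3·t^5 + 3·t^4 + 2·t^2 + 2·t - 2 3 times. Taking d/dt of x(t), we find v(t) = -30·t^5 + 15·t^4 + 12·t^3 + 4·t + 2. Differentiating velocity, we get acceleration: a(t) = -150·t^4 + 60·t^3 + 36·t^2 + 4. Taking d/dt of a(t), we find j(t) = -600·t^3 + 180·t^2 + 72·t. From the given jerk equation j(t) = -600·t^3 + 180·t^2 + 72·t, we substitute t = 7.300155959292586 to get j = -223306.939152406.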